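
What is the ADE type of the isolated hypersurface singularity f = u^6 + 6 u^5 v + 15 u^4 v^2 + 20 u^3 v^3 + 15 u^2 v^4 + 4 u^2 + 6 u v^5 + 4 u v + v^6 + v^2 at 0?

The Hessian of f at 0 has rank 1. Corank 1: A-series; mu = 5 gives A_5.

A5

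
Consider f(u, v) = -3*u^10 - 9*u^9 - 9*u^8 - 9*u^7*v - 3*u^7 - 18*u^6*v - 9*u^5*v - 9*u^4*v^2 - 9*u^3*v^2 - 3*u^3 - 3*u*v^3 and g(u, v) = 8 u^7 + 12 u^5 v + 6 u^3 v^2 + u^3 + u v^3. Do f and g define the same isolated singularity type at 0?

The Hessian of f at 0 is [[0, 0], [0, 0]] with rank 0, so corank 2. A Groebner basis of the Jacobian ideal J(f) in C{u,v} is {u^3, u*v^2, 3*u^2 + v^3}; counting standard monomials gives mu = 7. Corank 2; j^3 = -3*u^3 is a perfect cube, so E-series; the 4-jet and mu = 7 give E_7. The Hessian of g at 0 is [[0, 0], [0, 0]] with rank 0, so corank 2. A Groebner basis of the Jacobian ideal J(g) in C{u,v} is {u^3, u*v^2, 3*u^2 + v^3}; counting standard monomials gives mu = 7. Corank 2; j^3 = u^3 is a perfect cube, so E-series; the 4-jet and mu = 7 give E_7. Both have type E_7, hence right-equivalent.

Yes.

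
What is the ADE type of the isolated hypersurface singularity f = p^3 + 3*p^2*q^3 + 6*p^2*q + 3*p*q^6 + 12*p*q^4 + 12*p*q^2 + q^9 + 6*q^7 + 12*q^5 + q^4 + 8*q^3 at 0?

The Hessian of f at 0 has rank 0. Corank 2; j^3 = (p + 2*q)^3 is a perfect cube, so E-series; the 4-jet and mu = 6 give E_6.

E6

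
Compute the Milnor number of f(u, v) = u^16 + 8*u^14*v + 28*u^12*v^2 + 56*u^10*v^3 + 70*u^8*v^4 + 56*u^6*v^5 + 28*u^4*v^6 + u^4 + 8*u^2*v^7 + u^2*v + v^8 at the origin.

9

The Hessian of f at 0 is [[0, 0], [0, 0]] with rank 0, so corank 2. A Groebner basis of the Jacobian ideal J(f) in C{u,v} is {u^2/8 + v^7, u^3, u*v}; counting standard monomials gives mu = 9. Corank 2; j^3 = u^2*v has shape L^2 M (L != M), so D-series; mu = 9 gives D_9.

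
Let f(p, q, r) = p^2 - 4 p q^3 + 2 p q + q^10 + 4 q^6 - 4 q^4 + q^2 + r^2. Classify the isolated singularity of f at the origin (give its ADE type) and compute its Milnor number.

Type A_{9}, Milnor number mu = 9.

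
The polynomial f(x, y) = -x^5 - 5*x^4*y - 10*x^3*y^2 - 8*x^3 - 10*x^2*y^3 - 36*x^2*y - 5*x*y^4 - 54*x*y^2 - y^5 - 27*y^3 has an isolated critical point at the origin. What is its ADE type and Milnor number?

The Hessian of f at 0 has rank 0. Corank 2; j^3 = -(2*x + 3*y)^3 is a perfect cube, so E-series; the 5-jet and mu = 8 give E_8.

Type E_{8}, Milnor number mu = 8.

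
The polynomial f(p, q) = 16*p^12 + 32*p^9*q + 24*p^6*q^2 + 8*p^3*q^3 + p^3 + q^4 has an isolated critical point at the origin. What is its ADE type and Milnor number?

Type E_6, Milnor number mu = 6.

The Hessian of f at 0 is [[0, 0], [0, 0]] with rank 0, so corank 2. A Groebner basis of the Jacobian ideal J(f) in C{p,q} is {q^3, p^2}; counting standard monomials gives mu = 6. Corank 2; j^3 = p^3 is a perfect cube, so E-series; the 4-jet and mu = 6 give E_6.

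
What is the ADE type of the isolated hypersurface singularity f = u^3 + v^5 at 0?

The Hessian of f at 0 has rank 0. Corank 2; j^3 = u^3 is a perfect cube, so E-series; the 5-jet and mu = 8 give E_8.

E_8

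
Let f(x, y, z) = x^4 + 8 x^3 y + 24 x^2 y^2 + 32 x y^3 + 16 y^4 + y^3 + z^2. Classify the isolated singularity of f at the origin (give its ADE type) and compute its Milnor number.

Type E_{6}, Milnor number mu = 6.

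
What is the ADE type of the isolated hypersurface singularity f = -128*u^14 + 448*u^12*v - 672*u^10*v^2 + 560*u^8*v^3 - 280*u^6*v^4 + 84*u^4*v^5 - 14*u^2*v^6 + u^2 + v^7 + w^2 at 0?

A_{6}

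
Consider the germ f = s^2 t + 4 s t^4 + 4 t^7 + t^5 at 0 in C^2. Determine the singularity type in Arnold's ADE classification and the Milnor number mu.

Type D_{6}, Milnor number mu = 6.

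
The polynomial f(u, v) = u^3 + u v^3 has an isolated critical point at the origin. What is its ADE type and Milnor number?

Type E_7, Milnor number mu = 7.

The Hessian of f at 0 has rank 0. Corank 2; j^3 = u^3 is a perfect cube, so E-series; the 4-jet and mu = 7 give E_7.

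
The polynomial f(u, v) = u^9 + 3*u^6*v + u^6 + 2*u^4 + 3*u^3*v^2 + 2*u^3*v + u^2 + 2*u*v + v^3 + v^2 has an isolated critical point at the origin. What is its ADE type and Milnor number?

The Hessian of f at 0 is [[2, 2], [2, 2]] with rank 1, so corank 1. A Groebner basis of the Jacobian ideal J(f) in C{u,v} is {v^2, u + v}; counting standard monomials gives mu = 2. Corank 1: A-series; mu = 2 gives A_2.

Type A_{2}, Milnor number mu = 2.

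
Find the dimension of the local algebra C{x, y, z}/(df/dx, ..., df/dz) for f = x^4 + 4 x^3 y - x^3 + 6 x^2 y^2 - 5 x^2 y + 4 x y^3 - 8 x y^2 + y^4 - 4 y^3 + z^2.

The Hessian of f at 0 has rank 1. Corank 2; j^3 = -(x + y)*(x + 2*y)^2 has shape L^2 M (L != M), so D-series; mu = 5 gives D_5.

5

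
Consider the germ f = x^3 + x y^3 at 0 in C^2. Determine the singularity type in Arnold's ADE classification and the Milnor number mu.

The Hessian of f at 0 has rank 0. Corank 2; j^3 = x^3 is a perfect cube, so E-series; the 4-jet and mu = 7 give E_7.

Type E_{7}, Milnor number mu = 7.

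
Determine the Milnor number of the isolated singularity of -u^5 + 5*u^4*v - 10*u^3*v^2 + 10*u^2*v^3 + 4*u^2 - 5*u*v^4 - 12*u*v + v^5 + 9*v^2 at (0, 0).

4

The Hessian of f at 0 has rank 1. Corank 1: A-series; mu = 4 gives A_4.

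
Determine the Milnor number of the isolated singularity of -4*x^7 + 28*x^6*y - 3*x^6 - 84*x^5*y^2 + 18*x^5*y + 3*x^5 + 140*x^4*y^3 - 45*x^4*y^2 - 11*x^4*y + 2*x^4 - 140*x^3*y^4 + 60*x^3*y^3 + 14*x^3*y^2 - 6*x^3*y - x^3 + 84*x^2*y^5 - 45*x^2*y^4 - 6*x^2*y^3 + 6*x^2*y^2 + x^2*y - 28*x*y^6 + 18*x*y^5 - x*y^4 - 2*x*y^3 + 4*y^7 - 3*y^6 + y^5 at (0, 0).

7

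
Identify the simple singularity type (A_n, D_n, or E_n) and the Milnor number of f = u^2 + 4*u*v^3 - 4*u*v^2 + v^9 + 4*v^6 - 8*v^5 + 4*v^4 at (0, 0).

Type A_{8}, Milnor number mu = 8.

The Hessian of f at 0 has rank 1. Corank 1: A-series; mu = 8 gives A_8.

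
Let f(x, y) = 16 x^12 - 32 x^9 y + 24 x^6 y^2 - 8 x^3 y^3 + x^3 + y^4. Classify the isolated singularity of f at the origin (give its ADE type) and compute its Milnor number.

Type E_{6}, Milnor number mu = 6.

The Hessian of f at 0 has rank 0. Corank 2; j^3 = x^3 is a perfect cube, so E-series; the 4-jet and mu = 6 give E_6.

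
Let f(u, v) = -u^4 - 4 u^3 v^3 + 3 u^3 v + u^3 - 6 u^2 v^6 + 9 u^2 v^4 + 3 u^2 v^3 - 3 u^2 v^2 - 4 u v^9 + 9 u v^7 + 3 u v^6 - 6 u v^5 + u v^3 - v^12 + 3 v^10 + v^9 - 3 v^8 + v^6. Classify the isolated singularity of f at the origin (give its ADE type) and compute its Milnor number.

Type E_{7}, Milnor number mu = 7.

The Hessian of f at 0 has rank 0. Corank 2; j^3 = u^3 is a perfect cube, so E-series; the 4-jet and mu = 7 give E_7.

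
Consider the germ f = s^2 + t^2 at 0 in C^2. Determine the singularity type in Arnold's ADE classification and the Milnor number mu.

The Hessian of f at 0 has rank 2. Corank 0: nondegenerate Morse point, so A_1.

Type A1, Milnor number mu = 1.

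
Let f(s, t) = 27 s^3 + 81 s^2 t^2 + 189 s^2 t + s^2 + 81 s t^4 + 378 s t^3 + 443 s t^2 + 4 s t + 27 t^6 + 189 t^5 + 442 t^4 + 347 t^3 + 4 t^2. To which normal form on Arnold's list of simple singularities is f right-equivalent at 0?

A_2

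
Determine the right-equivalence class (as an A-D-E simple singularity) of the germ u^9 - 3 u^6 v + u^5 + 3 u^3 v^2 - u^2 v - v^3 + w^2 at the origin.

The Hessian of f at 0 is [[0, 0, 0], [0, 0, 0], [0, 0, 2]] with rank 1, so corank 2. A Groebner basis of the Jacobian ideal J(f) in C{u,v,w} is {v^3, u^2 + 3*v^2, u*v, w}; counting standard monomials gives mu = 4. Corank 2; j^3 = -v*(u^2 + v^2) splits into three distinct lines over C (the quadratic factor has nonzero discriminant), so D_4.

D_4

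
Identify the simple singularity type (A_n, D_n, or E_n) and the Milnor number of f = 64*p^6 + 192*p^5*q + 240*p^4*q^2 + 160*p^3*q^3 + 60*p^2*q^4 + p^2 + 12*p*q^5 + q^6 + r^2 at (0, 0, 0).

Type A_{5}, Milnor number mu = 5.

The Hessian of f at 0 is [[2, 0, 0], [0, 0, 0], [0, 0, 2]] with rank 2, so corank 1. A Groebner basis of the Jacobian ideal J(f) in C{p,q,r} is {q^5, p, r}; counting standard monomials gives mu = 5. Corank 1: A-series; mu = 5 gives A_5.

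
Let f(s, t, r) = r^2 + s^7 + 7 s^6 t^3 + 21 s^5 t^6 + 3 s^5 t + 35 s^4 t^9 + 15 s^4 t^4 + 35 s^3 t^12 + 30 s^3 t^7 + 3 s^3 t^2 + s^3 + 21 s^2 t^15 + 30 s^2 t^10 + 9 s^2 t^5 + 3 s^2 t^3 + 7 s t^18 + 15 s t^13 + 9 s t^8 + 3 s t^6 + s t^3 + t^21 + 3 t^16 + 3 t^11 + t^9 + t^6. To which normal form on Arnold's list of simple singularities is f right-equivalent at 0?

The Hessian of f at 0 has rank 1. Corank 2; j^3 = s^3 is a perfect cube, so E-series; the 4-jet and mu = 7 give E_7.

E7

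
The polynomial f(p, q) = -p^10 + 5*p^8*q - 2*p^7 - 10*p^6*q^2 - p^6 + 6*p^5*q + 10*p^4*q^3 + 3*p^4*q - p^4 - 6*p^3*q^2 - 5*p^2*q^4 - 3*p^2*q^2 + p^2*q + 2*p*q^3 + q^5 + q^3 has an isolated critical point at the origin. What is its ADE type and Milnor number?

Type D4, Milnor number mu = 4.

The Hessian of f at 0 is [[0, 0], [0, 0]] with rank 0, so corank 2. A Groebner basis of the Jacobian ideal J(f) in C{p,q} is {q^3, p^2 + 3*q^2, p*q}; counting standard monomials gives mu = 4. Corank 2; j^3 = q*(p^2 + q^2) splits into three distinct lines over C (the quadratic factor has nonzero discriminant), so D_4.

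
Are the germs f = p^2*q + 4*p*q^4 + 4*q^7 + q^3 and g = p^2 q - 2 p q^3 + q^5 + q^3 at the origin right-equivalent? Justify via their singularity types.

Yes.

The Hessian of f at 0 has rank 0. Corank 2; j^3 = q*(p^2 + q^2) splits into three distinct lines over C (the quadratic factor has nonzero discriminant), so D_4. The Hessian of g at 0 has rank 0. Corank 2; j^3 = q*(p^2 + q^2) splits into three distinct lines over C (the quadratic factor has nonzero discriminant), so D_4. Both have type D_4, hence right-equivalent.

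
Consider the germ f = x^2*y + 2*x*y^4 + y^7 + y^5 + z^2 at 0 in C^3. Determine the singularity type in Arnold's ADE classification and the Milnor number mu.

The Hessian of f at 0 has rank 1. Corank 2; j^3 = x^2*y has shape L^2 M (L != M), so D-series; mu = 6 gives D_6.

Type D6, Milnor number mu = 6.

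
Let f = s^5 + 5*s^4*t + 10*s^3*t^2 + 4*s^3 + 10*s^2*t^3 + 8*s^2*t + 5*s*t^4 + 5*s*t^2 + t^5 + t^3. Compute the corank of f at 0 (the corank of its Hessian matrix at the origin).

2

Hessian at 0 has rank 0.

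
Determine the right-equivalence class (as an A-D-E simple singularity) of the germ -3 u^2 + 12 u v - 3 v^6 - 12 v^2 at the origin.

The Hessian of f at 0 has rank 1. Corank 1: A-series; mu = 5 gives A_5.

A_5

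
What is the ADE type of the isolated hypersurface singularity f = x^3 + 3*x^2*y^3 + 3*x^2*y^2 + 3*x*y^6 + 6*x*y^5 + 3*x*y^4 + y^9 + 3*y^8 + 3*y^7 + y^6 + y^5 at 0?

E_8

The Hessian of f at 0 is [[0, 0], [0, 0]] with rank 0, so corank 2. A Groebner basis of the Jacobian ideal J(f) in C{x,y} is {x^2/2 + x*y^3 + x*y^2, y^4, x^3, x^2*y - x^2 - 2*x*y^2}; counting standard monomials gives mu = 8. Corank 2; j^3 = x^3 is a perfect cube, so E-series; the 5-jet and mu = 8 give E_8.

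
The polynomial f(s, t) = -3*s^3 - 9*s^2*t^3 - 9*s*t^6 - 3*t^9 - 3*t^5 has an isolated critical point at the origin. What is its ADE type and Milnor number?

The Hessian of f at 0 has rank 0. Corank 2; j^3 = -3*s^3 is a perfect cube, so E-series; the 5-jet and mu = 8 give E_8.

Type E_8, Milnor number mu = 8.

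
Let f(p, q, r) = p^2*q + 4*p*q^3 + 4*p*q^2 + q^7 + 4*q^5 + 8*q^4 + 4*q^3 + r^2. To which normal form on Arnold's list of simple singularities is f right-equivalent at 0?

The Hessian of f at 0 is [[0, 0, 0], [0, 0, 0], [0, 0, 2]] with rank 1, so corank 2. A Groebner basis of the Jacobian ideal J(f) in C{p,q,r} is {p^2*q^2 - 2*p^2*q + 4*p^2/7 - 34*p*q^2/7 + 22*p*q/7 + 4*q^2, p^3 + 6*p^2*q - 8*p^2/7 + 68*p*q^2/7 - 44*p*q/7 - 8*q^2, p*q/2 + q^3 + q^2, r}; counting standard monomials gives mu = 8. Corank 2; j^3 = q*(p + 2*q)^2 has shape L^2 M (L != M), so D-series; mu = 8 gives D_8.

D8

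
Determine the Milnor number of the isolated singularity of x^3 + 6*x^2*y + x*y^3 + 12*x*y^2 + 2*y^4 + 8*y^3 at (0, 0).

7

The Hessian of f at 0 has rank 0. Corank 2; j^3 = (x + 2*y)^3 is a perfect cube, so E-series; the 4-jet and mu = 7 give E_7.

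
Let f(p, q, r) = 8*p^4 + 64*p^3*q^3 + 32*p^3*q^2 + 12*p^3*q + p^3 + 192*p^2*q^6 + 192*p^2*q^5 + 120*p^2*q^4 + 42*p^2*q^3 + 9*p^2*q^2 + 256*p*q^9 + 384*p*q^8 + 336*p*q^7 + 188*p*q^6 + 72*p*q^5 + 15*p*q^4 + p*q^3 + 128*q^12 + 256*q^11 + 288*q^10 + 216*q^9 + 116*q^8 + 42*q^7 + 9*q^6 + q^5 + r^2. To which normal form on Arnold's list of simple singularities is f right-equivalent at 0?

The Hessian of f at 0 has rank 1. Corank 2; j^3 = p^3 is a perfect cube, so E-series; the 4-jet and mu = 7 give E_7.

E_{7}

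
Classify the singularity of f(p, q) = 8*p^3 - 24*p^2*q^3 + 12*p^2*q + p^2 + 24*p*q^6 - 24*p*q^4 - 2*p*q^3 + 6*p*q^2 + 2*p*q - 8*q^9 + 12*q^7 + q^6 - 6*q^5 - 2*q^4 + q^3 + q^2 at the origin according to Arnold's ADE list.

The Hessian of f at 0 has rank 1. Corank 1: A-series; mu = 2 gives A_2.

A2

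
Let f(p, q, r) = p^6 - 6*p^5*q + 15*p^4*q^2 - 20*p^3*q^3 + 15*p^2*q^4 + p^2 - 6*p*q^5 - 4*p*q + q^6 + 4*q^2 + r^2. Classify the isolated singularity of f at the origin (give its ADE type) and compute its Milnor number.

Type A_{5}, Milnor number mu = 5.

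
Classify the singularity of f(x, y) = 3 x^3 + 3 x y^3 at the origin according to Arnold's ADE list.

E_{7}

The Hessian of f at 0 is [[0, 0], [0, 0]] with rank 0, so corank 2. A Groebner basis of the Jacobian ideal J(f) in C{x,y} is {x^3, x*y^2, 3*x^2 + y^3}; counting standard monomials gives mu = 7. Corank 2; j^3 = 3*x^3 is a perfect cube, so E-series; the 4-jet and mu = 7 give E_7.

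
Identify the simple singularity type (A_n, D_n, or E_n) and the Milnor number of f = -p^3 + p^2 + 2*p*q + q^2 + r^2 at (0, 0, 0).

Type A_{2}, Milnor number mu = 2.

The Hessian of f at 0 is [[2, 2, 0], [2, 2, 0], [0, 0, 2]] with rank 2, so corank 1. A Groebner basis of the Jacobian ideal J(f) in C{p,q,r} is {q^2, p + q, r}; counting standard monomials gives mu = 2. Corank 1: A-series; mu = 2 gives A_2.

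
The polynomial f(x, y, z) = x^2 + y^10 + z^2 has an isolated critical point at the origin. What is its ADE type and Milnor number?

Type A9, Milnor number mu = 9.

The Hessian of f at 0 has rank 2. Corank 1: A-series; mu = 9 gives A_9.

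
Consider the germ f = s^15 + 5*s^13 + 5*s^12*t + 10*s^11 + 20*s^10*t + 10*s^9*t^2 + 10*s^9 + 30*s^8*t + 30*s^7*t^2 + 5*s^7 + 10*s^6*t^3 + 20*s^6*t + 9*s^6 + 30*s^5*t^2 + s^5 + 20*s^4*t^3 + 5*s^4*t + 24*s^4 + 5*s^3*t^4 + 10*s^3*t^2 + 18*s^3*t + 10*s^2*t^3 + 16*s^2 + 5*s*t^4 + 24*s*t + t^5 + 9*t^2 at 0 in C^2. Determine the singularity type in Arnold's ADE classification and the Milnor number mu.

Type A_4, Milnor number mu = 4.

The Hessian of f at 0 has rank 1. Corank 1: A-series; mu = 4 gives A_4.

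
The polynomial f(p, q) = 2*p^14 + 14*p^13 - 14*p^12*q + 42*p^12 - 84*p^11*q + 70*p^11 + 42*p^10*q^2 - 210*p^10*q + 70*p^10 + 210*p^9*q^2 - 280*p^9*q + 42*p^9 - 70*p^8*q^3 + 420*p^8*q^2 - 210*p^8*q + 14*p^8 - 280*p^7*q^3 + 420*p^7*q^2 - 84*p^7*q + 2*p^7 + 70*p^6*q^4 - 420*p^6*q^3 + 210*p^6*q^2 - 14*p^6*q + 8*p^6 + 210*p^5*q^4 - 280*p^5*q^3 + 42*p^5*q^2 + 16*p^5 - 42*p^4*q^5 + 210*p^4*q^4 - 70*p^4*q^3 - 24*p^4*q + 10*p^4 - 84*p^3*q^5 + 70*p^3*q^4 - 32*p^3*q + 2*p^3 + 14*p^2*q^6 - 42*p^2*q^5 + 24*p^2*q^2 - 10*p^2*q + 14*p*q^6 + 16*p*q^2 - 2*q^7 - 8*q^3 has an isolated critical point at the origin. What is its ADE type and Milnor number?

The Hessian of f at 0 has rank 0. Corank 2; j^3 = 2*(p - 2*q)^2*(p - q) has shape L^2 M (L != M), so D-series; mu = 8 gives D_8.

Type D_8, Milnor number mu = 8.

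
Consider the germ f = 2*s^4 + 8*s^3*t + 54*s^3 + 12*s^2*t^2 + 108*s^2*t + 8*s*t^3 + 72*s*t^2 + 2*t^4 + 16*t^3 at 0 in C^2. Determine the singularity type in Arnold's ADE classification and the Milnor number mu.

The Hessian of f at 0 is [[0, 0], [0, 0]] with rank 0, so corank 2. A Groebner basis of the Jacobian ideal J(f) in C{s,t} is {t^4, s*t^2 + 7*t^3/9, s^2 + 4*s*t/3 + 4*t^2/9}; counting standard monomials gives mu = 6. Corank 2; j^3 = 2*(3*s + 2*t)^3 is a perfect cube, so E-series; the 4-jet and mu = 6 give E_6.

Type E_6, Milnor number mu = 6.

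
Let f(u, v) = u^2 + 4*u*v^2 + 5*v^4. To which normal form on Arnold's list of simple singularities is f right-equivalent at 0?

The Hessian of f at 0 has rank 1. Corank 1: A-series; mu = 3 gives A_3.

A_{3}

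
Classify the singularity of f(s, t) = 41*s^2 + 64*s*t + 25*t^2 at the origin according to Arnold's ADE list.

A1

The Hessian of f at 0 is [[82, 64], [64, 50]] with rank 2, so corank 0. A Groebner basis of the Jacobian ideal J(f) in C{s,t} is {s, t}; counting standard monomials gives mu = 1. Corank 0: nondegenerate Morse point, so A_1.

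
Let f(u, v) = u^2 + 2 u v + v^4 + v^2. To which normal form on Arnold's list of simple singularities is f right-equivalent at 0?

A3

The Hessian of f at 0 is [[2, 2], [2, 2]] with rank 1, so corank 1. A Groebner basis of the Jacobian ideal J(f) in C{u,v} is {v^3, u + v}; counting standard monomials gives mu = 3. Corank 1: A-series; mu = 3 gives A_3.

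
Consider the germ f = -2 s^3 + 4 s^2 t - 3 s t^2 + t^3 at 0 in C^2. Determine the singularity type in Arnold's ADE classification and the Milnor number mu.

The Hessian of f at 0 has rank 0. Corank 2; j^3 = -(s - t)*(2*s^2 - 2*s*t + t^2) splits into three distinct lines over C (the quadratic factor has nonzero discriminant), so D_4.

Type D_{4}, Milnor number mu = 4.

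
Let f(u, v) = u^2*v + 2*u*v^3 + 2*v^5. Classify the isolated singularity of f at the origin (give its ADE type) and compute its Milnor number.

Type D6, Milnor number mu = 6.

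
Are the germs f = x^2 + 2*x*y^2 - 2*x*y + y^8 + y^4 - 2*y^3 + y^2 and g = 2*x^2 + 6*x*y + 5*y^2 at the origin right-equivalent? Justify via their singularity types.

No.

The Hessian of f at 0 is [[2, -2], [-2, 2]] with rank 1, so corank 1. A Groebner basis of the Jacobian ideal J(f) in C{x,y} is {x^4 + 6*x^3 - 14*x^2*y - 11*x^2 + 14*x*y + 3*x - 3*y, x^3*y + 3*x^3 - 6*x^2*y - 4*x^2 + 5*x*y + x - y, x + y^2 - y}; counting standard monomials gives mu = 7. Corank 1: A-series; mu = 7 gives A_7. The Hessian of g at 0 is [[4, 6], [6, 10]] with rank 2, so corank 0. A Groebner basis of the Jacobian ideal J(g) in C{x,y} is {x, y}; counting standard monomials gives mu = 1. Corank 0: nondegenerate Morse point, so A_1. f is A_7 but g is A_1, hence not right-equivalent.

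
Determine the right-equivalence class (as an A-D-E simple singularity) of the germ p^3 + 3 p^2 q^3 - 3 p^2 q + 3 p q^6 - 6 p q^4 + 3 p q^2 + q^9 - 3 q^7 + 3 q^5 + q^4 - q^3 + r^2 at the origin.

E_{6}

The Hessian of f at 0 has rank 1. Corank 2; j^3 = (p - q)^3 is a perfect cube, so E-series; the 4-jet and mu = 6 give E_6.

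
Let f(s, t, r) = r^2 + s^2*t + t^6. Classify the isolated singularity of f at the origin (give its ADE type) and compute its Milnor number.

Type D_7, Milnor number mu = 7.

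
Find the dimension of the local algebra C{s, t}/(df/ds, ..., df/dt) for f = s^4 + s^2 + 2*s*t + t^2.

The Hessian of f at 0 is [[2, 2], [2, 2]] with rank 1, so corank 1. A Groebner basis of the Jacobian ideal J(f) in C{s,t} is {t^3, s + t}; counting standard monomials gives mu = 3. Corank 1: A-series; mu = 3 gives A_3.

3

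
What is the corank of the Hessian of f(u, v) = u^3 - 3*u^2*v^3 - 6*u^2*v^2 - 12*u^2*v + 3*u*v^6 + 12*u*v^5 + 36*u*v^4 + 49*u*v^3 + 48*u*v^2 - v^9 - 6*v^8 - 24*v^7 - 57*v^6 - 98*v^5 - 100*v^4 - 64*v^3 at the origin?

2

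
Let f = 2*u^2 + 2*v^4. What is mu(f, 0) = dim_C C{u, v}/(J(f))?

3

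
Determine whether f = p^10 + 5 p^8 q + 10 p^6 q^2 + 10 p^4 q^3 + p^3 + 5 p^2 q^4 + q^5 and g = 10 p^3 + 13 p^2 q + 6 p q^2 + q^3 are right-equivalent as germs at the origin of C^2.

No.

The Hessian of f at 0 is [[0, 0], [0, 0]] with rank 0, so corank 2. A Groebner basis of the Jacobian ideal J(f) in C{p,q} is {q^4, p^2}; counting standard monomials gives mu = 8. Corank 2; j^3 = p^3 is a perfect cube, so E-series; the 5-jet and mu = 8 give E_8. The Hessian of g at 0 is [[0, 0], [0, 0]] with rank 0, so corank 2. A Groebner basis of the Jacobian ideal J(g) in C{p,q} is {q^3, p^2 - 3*q^2/11, p*q + 6*q^2/11}; counting standard monomials gives mu = 4. Corank 2; j^3 = (2*p + q)*(5*p^2 + 4*p*q + q^2) splits into three distinct lines over C (the quadratic factor has nonzero discriminant), so D_4. f is E_8 but g is D_4, hence not right-equivalent.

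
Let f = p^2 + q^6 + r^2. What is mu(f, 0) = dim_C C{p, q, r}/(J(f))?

The Hessian of f at 0 is [[2, 0, 0], [0, 0, 0], [0, 0, 2]] with rank 2, so corank 1. A Groebner basis of the Jacobian ideal J(f) in C{p,q,r} is {q^5, p, r}; counting standard monomials gives mu = 5. Corank 1: A-series; mu = 5 gives A_5.

5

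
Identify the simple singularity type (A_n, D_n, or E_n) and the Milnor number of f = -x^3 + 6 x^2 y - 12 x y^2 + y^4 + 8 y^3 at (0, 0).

The Hessian of f at 0 has rank 0. Corank 2; j^3 = -(x - 2*y)^3 is a perfect cube, so E-series; the 4-jet and mu = 6 give E_6.

Type E_{6}, Milnor number mu = 6.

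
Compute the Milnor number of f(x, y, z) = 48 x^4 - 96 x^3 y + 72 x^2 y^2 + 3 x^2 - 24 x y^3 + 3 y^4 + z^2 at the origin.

3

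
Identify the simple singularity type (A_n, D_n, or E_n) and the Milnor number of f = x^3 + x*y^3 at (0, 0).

Type E_7, Milnor number mu = 7.

The Hessian of f at 0 is [[0, 0], [0, 0]] with rank 0, so corank 2. A Groebner basis of the Jacobian ideal J(f) in C{x,y} is {x^3, x*y^2, 3*x^2 + y^3}; counting standard monomials gives mu = 7. Corank 2; j^3 = x^3 is a perfect cube, so E-series; the 4-jet and mu = 7 give E_7.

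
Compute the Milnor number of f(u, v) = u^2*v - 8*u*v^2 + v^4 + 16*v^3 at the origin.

The Hessian of f at 0 has rank 0. Corank 2; j^3 = v*(u - 4*v)^2 has shape L^2 M (L != M), so D-series; mu = 5 gives D_5.

5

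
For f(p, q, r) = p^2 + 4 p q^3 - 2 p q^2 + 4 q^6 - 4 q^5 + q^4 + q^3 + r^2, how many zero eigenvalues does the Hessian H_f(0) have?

1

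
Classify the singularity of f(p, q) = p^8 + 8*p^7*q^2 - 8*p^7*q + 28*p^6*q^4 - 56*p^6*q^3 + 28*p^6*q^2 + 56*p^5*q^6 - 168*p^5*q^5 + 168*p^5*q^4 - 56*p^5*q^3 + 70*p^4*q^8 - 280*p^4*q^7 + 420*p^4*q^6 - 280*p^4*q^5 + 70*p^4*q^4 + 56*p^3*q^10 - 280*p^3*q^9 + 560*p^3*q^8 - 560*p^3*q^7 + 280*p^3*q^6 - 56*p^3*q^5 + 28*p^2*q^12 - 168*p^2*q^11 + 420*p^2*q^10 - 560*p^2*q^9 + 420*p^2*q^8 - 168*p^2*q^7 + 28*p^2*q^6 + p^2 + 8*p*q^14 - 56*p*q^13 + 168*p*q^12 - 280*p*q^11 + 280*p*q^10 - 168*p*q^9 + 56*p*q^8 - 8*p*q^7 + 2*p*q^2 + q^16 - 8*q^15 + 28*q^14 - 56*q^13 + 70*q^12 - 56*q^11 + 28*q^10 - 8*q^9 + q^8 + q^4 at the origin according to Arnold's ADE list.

The Hessian of f at 0 has rank 1. Corank 1: A-series; mu = 7 gives A_7.

A_7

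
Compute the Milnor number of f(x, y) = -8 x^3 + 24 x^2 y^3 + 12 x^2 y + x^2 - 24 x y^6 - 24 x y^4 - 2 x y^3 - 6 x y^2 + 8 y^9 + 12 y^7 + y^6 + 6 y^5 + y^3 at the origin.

2

The Hessian of f at 0 is [[2, 0], [0, 0]] with rank 1, so corank 1. A Groebner basis of the Jacobian ideal J(f) in C{x,y} is {y^2, x}; counting standard monomials gives mu = 2. Corank 1: A-series; mu = 2 gives A_2.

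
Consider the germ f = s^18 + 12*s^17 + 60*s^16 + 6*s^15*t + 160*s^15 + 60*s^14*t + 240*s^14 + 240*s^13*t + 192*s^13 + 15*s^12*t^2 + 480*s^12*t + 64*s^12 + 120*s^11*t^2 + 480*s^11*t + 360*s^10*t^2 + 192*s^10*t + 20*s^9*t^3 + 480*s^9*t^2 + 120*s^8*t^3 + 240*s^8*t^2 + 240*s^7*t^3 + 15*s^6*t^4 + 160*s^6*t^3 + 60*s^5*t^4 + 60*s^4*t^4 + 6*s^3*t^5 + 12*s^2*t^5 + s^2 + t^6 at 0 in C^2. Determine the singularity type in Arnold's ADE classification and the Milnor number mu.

The Hessian of f at 0 is [[2, 0], [0, 0]] with rank 1, so corank 1. A Groebner basis of the Jacobian ideal J(f) in C{s,t} is {t^5, s}; counting standard monomials gives mu = 5. Corank 1: A-series; mu = 5 gives A_5.

Type A5, Milnor number mu = 5.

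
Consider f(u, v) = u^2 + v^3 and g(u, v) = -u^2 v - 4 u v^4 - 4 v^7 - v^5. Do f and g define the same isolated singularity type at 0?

The Hessian of f at 0 is [[2, 0], [0, 0]] with rank 1, so corank 1. A Groebner basis of the Jacobian ideal J(f) in C{u,v} is {v^2, u}; counting standard monomials gives mu = 2. Corank 1: A-series; mu = 2 gives A_2. The Hessian of g at 0 is [[0, 0], [0, 0]] with rank 0, so corank 2. A Groebner basis of the Jacobian ideal J(g) in C{u,v} is {u*v/2 + v^4, u*v^2, u^2 - 5*u*v/2}; counting standard monomials gives mu = 6. Corank 2; j^3 = -u^2*v has shape L^2 M (L != M), so D-series; mu = 6 gives D_6. f is A_2 but g is D_6, hence not right-equivalent.

No.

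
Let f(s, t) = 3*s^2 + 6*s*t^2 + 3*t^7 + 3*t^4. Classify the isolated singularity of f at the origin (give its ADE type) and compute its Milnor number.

Type A_{6}, Milnor number mu = 6.

The Hessian of f at 0 is [[6, 0], [0, 0]] with rank 1, so corank 1. A Groebner basis of the Jacobian ideal J(f) in C{s,t} is {s^3, s + t^2}; counting standard monomials gives mu = 6. Corank 1: A-series; mu = 6 gives A_6.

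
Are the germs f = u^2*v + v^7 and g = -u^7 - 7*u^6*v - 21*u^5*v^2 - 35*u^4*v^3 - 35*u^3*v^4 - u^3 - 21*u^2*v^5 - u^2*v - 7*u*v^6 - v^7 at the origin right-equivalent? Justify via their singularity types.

The Hessian of f at 0 is [[0, 0], [0, 0]] with rank 0, so corank 2. A Groebner basis of the Jacobian ideal J(f) in C{u,v} is {u^2/7 + v^6, u^3, u*v}; counting standard monomials gives mu = 8. Corank 2; j^3 = u^2*v has shape L^2 M (L != M), so D-series; mu = 8 gives D_8. The Hessian of g at 0 is [[0, 0], [0, 0]] with rank 0, so corank 2. A Groebner basis of the Jacobian ideal J(g) in C{u,v} is {-u*v/7 + v^6, u*v^2, u^2 + u*v}; counting standard monomials gives mu = 8. Corank 2; j^3 = -u^2*(u + v) has shape L^2 M (L != M), so D-series; mu = 8 gives D_8. Both have type D_8, hence right-equivalent.

Yes.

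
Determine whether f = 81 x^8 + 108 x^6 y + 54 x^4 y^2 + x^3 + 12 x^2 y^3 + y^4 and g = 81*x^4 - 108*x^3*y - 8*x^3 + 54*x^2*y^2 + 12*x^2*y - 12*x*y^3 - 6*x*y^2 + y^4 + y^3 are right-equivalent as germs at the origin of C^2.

The Hessian of f at 0 has rank 0. Corank 2; j^3 = x^3 is a perfect cube, so E-series; the 4-jet and mu = 6 give E_6. The Hessian of g at 0 has rank 0. Corank 2; j^3 = -(2*x - y)^3 is a perfect cube, so E-series; the 4-jet and mu = 6 give E_6. Both have type E_6, hence right-equivalent.

Yes.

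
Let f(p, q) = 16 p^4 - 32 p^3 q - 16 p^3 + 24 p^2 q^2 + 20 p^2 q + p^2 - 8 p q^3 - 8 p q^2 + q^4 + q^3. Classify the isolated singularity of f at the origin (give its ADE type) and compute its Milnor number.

The Hessian of f at 0 has rank 1. Corank 1: A-series; mu = 2 gives A_2.

Type A_{2}, Milnor number mu = 2.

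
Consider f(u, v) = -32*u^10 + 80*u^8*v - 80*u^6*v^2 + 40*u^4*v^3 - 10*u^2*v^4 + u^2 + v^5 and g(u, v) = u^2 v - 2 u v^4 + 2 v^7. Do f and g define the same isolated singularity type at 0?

No.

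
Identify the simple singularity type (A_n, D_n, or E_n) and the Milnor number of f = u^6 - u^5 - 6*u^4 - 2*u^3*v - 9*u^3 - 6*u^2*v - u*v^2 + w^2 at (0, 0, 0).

Type D_7, Milnor number mu = 7.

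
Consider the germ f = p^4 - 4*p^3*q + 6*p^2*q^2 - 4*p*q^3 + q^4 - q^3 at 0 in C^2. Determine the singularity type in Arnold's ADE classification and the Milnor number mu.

Type E_{6}, Milnor number mu = 6.

The Hessian of f at 0 has rank 0. Corank 2; j^3 = -q^3 is a perfect cube, so E-series; the 4-jet and mu = 6 give E_6.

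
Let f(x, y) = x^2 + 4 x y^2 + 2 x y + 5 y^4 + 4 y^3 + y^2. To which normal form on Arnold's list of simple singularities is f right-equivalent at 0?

A_{3}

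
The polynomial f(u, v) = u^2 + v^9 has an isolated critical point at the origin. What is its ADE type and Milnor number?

The Hessian of f at 0 has rank 1. Corank 1: A-series; mu = 8 gives A_8.

Type A_{8}, Milnor number mu = 8.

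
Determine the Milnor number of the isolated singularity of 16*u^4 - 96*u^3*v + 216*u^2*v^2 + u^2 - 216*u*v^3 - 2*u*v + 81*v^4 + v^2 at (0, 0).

3

The Hessian of f at 0 has rank 1. Corank 1: A-series; mu = 3 gives A_3.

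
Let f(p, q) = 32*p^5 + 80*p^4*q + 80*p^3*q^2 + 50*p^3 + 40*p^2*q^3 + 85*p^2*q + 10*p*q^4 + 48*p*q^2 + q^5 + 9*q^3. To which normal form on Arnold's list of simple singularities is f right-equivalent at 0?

D_6

The Hessian of f at 0 has rank 0. Corank 2; j^3 = (2*p + q)*(5*p + 3*q)^2 has shape L^2 M (L != M), so D-series; mu = 6 gives D_6.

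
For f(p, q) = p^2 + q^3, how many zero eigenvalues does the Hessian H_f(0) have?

1

The Hessian at 0 is [[2, 0], [0, 0]] of rank 1; hence corank 1.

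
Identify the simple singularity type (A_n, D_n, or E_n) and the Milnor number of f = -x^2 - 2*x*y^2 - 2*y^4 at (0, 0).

The Hessian of f at 0 has rank 1. Corank 1: A-series; mu = 3 gives A_3.

Type A3, Milnor number mu = 3.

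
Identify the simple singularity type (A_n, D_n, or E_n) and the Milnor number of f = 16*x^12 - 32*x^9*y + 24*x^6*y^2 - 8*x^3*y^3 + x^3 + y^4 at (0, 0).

The Hessian of f at 0 is [[0, 0], [0, 0]] with rank 0, so corank 2. A Groebner basis of the Jacobian ideal J(f) in C{x,y} is {y^3, x^2}; counting standard monomials gives mu = 6. Corank 2; j^3 = x^3 is a perfect cube, so E-series; the 4-jet and mu = 6 give E_6.

Type E_{6}, Milnor number mu = 6.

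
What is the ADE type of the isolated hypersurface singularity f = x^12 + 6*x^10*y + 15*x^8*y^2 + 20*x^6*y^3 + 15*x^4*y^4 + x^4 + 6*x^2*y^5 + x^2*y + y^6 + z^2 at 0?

The Hessian of f at 0 has rank 1. Corank 2; j^3 = x^2*y has shape L^2 M (L != M), so D-series; mu = 7 gives D_7.

D_{7}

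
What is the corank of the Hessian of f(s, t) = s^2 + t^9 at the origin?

1

Hessian at 0 has rank 1.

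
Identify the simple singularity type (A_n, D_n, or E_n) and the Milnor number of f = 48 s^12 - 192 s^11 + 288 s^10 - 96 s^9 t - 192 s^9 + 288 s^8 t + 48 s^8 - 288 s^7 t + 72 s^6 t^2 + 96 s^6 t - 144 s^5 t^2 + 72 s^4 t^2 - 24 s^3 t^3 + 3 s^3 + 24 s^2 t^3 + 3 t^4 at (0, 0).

Type E6, Milnor number mu = 6.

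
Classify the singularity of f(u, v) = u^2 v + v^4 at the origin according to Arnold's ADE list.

D_{5}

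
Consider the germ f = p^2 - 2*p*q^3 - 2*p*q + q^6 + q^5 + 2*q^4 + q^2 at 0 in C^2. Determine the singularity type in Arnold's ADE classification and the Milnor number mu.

Type A4, Milnor number mu = 4.

The Hessian of f at 0 has rank 1. Corank 1: A-series; mu = 4 gives A_4.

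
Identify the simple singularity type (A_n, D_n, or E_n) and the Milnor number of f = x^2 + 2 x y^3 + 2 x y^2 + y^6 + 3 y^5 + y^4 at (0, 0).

Type A_{4}, Milnor number mu = 4.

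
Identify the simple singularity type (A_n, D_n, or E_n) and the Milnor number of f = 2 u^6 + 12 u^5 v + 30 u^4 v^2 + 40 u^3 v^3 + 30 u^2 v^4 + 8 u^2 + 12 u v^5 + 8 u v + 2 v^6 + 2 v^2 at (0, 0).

Type A5, Milnor number mu = 5.

The Hessian of f at 0 has rank 1. Corank 1: A-series; mu = 5 gives A_5.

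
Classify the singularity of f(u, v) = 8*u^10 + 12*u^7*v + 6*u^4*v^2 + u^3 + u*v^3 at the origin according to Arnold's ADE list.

E_{7}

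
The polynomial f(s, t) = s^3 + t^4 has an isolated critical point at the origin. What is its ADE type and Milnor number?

Type E_{6}, Milnor number mu = 6.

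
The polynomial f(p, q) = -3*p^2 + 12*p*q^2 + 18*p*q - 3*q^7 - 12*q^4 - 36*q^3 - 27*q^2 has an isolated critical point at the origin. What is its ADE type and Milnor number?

The Hessian of f at 0 has rank 1. Corank 1: A-series; mu = 6 gives A_6.

Type A_6, Milnor number mu = 6.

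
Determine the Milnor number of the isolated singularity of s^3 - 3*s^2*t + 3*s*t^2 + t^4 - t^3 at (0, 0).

6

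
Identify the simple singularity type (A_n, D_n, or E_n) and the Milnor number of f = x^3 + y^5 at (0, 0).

The Hessian of f at 0 is [[0, 0], [0, 0]] with rank 0, so corank 2. A Groebner basis of the Jacobian ideal J(f) in C{x,y} is {y^4, x^2}; counting standard monomials gives mu = 8. Corank 2; j^3 = x^3 is a perfect cube, so E-series; the 5-jet and mu = 8 give E_8.

Type E_{8}, Milnor number mu = 8.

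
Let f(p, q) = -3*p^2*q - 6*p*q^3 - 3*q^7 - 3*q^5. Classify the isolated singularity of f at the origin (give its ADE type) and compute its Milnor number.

Type D_8, Milnor number mu = 8.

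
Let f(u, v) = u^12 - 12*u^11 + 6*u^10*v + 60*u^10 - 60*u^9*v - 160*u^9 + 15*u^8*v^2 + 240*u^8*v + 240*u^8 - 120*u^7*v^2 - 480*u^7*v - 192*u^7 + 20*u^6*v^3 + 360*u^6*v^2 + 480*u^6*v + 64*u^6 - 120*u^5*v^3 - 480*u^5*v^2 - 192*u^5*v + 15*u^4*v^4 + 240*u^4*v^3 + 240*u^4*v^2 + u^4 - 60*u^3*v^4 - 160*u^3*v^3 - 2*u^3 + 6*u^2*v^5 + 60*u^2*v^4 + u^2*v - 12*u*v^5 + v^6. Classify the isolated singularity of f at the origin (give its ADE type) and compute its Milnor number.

Type D_{7}, Milnor number mu = 7.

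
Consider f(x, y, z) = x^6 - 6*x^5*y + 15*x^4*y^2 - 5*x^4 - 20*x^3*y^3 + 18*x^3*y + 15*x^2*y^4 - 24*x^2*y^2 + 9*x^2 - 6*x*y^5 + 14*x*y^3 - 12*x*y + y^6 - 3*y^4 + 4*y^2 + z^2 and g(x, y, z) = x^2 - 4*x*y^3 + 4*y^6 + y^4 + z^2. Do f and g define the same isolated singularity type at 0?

The Hessian of f at 0 has rank 2. Corank 1: A-series; mu = 3 gives A_3. The Hessian of g at 0 has rank 2. Corank 1: A-series; mu = 3 gives A_3. Both have type A_3, hence right-equivalent.

Yes.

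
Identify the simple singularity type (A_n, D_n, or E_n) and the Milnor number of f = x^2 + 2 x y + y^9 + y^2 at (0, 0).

The Hessian of f at 0 has rank 1. Corank 1: A-series; mu = 8 gives A_8.

Type A_8, Milnor number mu = 8.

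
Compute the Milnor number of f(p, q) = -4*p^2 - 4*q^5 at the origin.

4

The Hessian of f at 0 is [[-8, 0], [0, 0]] with rank 1, so corank 1. A Groebner basis of the Jacobian ideal J(f) in C{p,q} is {q^4, p}; counting standard monomials gives mu = 4. Corank 1: A-series; mu = 4 gives A_4.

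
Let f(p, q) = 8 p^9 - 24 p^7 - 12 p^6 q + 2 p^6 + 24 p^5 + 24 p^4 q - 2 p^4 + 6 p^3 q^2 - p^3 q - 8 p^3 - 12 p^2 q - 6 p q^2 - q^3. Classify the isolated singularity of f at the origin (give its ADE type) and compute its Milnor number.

The Hessian of f at 0 is [[0, 0], [0, 0]] with rank 0, so corank 2. A Groebner basis of the Jacobian ideal J(f) in C{p,q} is {768*p^2 + 768*p*q + q^4 - 8*q^3 + 192*q^2, p^3 + 12*p^2 + 12*p*q + 3*q^2, p^2*q - 24*p^2 - 24*p*q - 6*q^2, 32*p^2 + p*q^2 + 32*p*q + q^3/6 + 8*q^2}; counting standard monomials gives mu = 7. Corank 2; j^3 = -(2*p + q)^3 is a perfect cube, so E-series; the 4-jet and mu = 7 give E_7.

Type E7, Milnor number mu = 7.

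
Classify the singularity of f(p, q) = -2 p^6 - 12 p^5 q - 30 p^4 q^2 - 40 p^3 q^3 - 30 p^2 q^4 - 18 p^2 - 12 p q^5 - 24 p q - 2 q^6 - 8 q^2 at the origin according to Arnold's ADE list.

A5

The Hessian of f at 0 is [[-36, -24], [-24, -16]] with rank 1, so corank 1. A Groebner basis of the Jacobian ideal J(f) in C{p,q} is {q^5, p + 2*q/3}; counting standard monomials gives mu = 5. Corank 1: A-series; mu = 5 gives A_5.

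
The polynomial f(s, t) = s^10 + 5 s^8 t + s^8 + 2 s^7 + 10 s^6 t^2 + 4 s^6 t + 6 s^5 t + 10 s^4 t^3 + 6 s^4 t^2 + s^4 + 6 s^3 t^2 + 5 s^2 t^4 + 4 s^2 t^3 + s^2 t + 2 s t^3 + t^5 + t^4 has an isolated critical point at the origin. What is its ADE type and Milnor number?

The Hessian of f at 0 has rank 0. Corank 2; j^3 = s^2*t has shape L^2 M (L != M), so D-series; mu = 5 gives D_5.

Type D_5, Milnor number mu = 5.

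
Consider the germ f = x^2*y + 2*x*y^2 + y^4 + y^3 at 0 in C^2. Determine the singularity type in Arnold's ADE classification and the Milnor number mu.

Type D5, Milnor number mu = 5.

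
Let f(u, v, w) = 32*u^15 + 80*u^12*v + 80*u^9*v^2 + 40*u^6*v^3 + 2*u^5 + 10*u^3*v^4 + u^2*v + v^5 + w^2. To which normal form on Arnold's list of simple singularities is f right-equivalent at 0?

The Hessian of f at 0 is [[0, 0, 0], [0, 0, 0], [0, 0, 2]] with rank 1, so corank 2. A Groebner basis of the Jacobian ideal J(f) in C{u,v,w} is {u^2/5 + v^4, u^3, u*v, w}; counting standard monomials gives mu = 6. Corank 2; j^3 = u^2*v has shape L^2 M (L != M), so D-series; mu = 6 gives D_6.

D6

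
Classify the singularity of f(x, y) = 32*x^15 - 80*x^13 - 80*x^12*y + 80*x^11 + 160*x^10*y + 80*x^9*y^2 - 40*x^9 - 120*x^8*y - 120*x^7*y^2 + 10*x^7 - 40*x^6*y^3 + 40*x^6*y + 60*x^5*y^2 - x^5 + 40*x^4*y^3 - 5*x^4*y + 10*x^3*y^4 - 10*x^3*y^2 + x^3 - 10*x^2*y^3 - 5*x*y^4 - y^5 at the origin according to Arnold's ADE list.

E_8

The Hessian of f at 0 has rank 0. Corank 2; j^3 = x^3 is a perfect cube, so E-series; the 5-jet and mu = 8 give E_8.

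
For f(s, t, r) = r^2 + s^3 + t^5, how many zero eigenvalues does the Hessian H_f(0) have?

2

The Hessian at 0 is [[0, 0, 0], [0, 0, 0], [0, 0, 2]] of rank 1; hence corank 2.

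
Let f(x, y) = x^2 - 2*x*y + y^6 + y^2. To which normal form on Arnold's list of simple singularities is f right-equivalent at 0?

A5

The Hessian of f at 0 has rank 1. Corank 1: A-series; mu = 5 gives A_5.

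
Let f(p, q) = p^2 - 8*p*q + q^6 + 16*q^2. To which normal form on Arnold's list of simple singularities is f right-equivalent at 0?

The Hessian of f at 0 is [[2, -8], [-8, 32]] with rank 1, so corank 1. A Groebner basis of the Jacobian ideal J(f) in C{p,q} is {q^5, p - 4*q}; counting standard monomials gives mu = 5. Corank 1: A-series; mu = 5 gives A_5.

A_{5}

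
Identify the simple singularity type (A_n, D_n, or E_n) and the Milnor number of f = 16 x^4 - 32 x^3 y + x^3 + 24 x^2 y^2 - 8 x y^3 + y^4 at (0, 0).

The Hessian of f at 0 is [[0, 0], [0, 0]] with rank 0, so corank 2. A Groebner basis of the Jacobian ideal J(f) in C{x,y} is {y^4, x*y^2 - y^3/6, x^2}; counting standard monomials gives mu = 6. Corank 2; j^3 = x^3 is a perfect cube, so E-series; the 4-jet and mu = 6 give E_6.

Type E_{6}, Milnor number mu = 6.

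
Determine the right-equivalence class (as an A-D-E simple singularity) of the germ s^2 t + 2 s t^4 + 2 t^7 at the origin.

D_{8}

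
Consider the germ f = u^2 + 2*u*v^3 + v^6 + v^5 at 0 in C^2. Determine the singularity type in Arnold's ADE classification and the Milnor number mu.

The Hessian of f at 0 is [[2, 0], [0, 0]] with rank 1, so corank 1. A Groebner basis of the Jacobian ideal J(f) in C{u,v} is {u + v^3, u^2, u*v}; counting standard monomials gives mu = 4. Corank 1: A-series; mu = 4 gives A_4.

Type A_4, Milnor number mu = 4.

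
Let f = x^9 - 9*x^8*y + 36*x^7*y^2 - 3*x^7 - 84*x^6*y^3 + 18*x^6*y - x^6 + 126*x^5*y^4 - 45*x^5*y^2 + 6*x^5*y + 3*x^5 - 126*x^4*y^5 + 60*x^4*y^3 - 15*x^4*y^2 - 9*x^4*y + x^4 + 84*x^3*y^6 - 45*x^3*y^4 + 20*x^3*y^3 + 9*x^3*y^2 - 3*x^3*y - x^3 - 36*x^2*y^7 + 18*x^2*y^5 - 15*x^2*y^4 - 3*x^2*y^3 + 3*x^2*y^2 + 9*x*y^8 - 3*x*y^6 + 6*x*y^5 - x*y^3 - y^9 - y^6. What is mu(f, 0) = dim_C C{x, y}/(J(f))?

The Hessian of f at 0 is [[0, 0], [0, 0]] with rank 0, so corank 2. A Groebner basis of the Jacobian ideal J(f) in C{x,y} is {3*x^2 + y^4 + y^3, x^3, x^2*y - x^2 - y^3/3, -2*x^2 + x*y^2 - 2*y^3/3}; counting standard monomials gives mu = 7. Corank 2; j^3 = -x^3 is a perfect cube, so E-series; the 4-jet and mu = 7 give E_7.

7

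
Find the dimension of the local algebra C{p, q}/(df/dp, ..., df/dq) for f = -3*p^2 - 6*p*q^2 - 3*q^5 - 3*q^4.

4

The Hessian of f at 0 has rank 1. Corank 1: A-series; mu = 4 gives A_4.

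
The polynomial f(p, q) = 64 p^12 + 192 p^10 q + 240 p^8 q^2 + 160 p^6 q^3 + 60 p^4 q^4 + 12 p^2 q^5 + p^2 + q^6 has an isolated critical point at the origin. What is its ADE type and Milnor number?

The Hessian of f at 0 has rank 1. Corank 1: A-series; mu = 5 gives A_5.

Type A_5, Milnor number mu = 5.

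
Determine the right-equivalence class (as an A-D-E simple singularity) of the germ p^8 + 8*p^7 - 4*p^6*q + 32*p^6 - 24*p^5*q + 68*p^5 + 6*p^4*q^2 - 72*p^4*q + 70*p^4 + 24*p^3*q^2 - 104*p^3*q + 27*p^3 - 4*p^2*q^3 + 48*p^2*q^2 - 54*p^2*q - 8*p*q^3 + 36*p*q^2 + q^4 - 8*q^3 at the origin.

E_6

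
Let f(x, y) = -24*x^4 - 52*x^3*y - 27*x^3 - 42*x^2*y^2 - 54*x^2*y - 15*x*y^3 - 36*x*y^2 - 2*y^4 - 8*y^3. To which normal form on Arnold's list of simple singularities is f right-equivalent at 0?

E_{7}

The Hessian of f at 0 is [[0, 0], [0, 0]] with rank 0, so corank 2. A Groebner basis of the Jacobian ideal J(f) in C{x,y} is {19683*x^2/4 + 6561*x*y + y^4 - 27*y^3/4 + 2187*y^2, x^3 + 189*x^2/2 + 126*x*y + y^3/6 + 42*y^2, x^2*y - 405*x^2/4 - 135*x*y - 11*y^3/36 - 45*y^2, 81*x^2 + x*y^2 + 108*x*y + 5*y^3/9 + 36*y^2}; counting standard monomials gives mu = 7. Corank 2; j^3 = -(3*x + 2*y)^3 is a perfect cube, so E-series; the 4-jet and mu = 7 give E_7.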